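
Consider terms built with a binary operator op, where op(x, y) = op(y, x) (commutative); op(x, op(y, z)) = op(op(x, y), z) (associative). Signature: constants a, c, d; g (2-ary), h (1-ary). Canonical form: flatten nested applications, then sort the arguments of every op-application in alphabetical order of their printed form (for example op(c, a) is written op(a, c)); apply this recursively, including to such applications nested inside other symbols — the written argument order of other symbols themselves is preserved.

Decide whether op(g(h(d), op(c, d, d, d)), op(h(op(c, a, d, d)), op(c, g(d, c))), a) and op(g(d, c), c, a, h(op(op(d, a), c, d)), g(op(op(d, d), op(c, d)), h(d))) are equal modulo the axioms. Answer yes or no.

Left:  op(g(h(d), op(c, d, d, d)), op(h(op(c, a, d, d)), op(c, g(d, c))), a)
  Un-nest:  op(g(h(d), op(c, d, d, d)), h(op(c, a, d, d)), c, g(d, c), a)
  Canonicalize subterm:  h(op(c, a, d, d))  →  h(op(a, c, d, d))
  Sort arguments:  op(a, c, g(d, c), g(h(d), op(c, d, d, d)), h(op(a, c, d, d)))
Right:  op(g(d, c), c, a, h(op(op(d, a), c, d)), g(op(op(d, d), op(c, d)), h(d)))
  Inside:  h(op(op(d, a), c, d))  →  h(op(a, c, d, d))
  Simplify inside:  g(op(op(d, d), op(c, d)), h(d))  →  g(op(c, d, d, d), h(d))
  Sort arguments:  op(a, c, g(d, c), g(op(c, d, d, d), h(d)), h(op(a, c, d, d)))

Answer: no — op(a, c, g(d, c), g(h(d), op(c, d, d, d)), h(op(a, c, d, d))) vs op(a, c, g(d, c), g(op(c, d, d, d), h(d)), h(op(a, c, d, d)))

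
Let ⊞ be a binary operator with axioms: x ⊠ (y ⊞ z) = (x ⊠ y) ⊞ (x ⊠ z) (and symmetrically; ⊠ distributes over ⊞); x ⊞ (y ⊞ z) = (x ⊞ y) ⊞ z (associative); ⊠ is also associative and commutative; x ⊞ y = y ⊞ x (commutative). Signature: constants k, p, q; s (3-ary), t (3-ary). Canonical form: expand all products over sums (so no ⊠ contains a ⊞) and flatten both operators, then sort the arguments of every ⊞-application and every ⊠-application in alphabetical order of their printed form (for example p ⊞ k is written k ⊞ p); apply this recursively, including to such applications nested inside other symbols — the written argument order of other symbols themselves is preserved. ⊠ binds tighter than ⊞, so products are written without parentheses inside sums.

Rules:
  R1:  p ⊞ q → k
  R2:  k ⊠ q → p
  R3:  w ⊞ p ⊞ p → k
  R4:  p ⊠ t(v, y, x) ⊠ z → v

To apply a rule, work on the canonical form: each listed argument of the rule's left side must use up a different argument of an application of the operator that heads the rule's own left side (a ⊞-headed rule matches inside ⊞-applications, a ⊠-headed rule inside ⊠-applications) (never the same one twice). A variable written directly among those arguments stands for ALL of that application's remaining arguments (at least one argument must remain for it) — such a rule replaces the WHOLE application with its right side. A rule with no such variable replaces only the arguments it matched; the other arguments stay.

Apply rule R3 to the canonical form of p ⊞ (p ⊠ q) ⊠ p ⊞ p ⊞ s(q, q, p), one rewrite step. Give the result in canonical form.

Canonical form:  p ⊞ p ⊞ p ⊠ p ⊠ q ⊞ s(q, q, p)
R3 matches:  uses p, p;  w := p ⊠ p ⊠ q ⊞ s(q, q, p)
The extension variable absorbs all remaining arguments, so the whole application is rewritten.
Result:  k

Answer: k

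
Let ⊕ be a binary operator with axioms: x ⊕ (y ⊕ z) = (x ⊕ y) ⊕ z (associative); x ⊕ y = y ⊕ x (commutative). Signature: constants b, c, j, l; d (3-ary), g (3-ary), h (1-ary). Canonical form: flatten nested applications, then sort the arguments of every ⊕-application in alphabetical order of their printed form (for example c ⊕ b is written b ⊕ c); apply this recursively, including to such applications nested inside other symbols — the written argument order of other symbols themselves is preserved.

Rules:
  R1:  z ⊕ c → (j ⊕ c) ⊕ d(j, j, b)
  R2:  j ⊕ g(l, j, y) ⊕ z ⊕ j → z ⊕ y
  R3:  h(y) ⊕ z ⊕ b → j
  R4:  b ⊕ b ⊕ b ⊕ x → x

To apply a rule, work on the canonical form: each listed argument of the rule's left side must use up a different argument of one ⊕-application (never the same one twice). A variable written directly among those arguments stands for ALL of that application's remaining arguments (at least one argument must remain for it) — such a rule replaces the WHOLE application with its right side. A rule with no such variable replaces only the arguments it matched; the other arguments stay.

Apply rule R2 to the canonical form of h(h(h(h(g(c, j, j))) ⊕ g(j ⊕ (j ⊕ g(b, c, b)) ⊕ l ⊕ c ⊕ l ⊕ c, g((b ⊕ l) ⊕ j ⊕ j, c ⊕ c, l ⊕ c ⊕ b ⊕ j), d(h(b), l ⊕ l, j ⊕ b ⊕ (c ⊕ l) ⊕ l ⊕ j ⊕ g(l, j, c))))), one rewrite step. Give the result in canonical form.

Canonical form:  h(h(g(c ⊕ c ⊕ g(b, c, b) ⊕ j ⊕ j ⊕ l ⊕ l, g(b ⊕ j ⊕ j ⊕ l, c ⊕ c, b ⊕ c ⊕ j ⊕ l), d(h(b), l ⊕ l, b ⊕ c ⊕ g(l, j, c) ⊕ j ⊕ j ⊕ l ⊕ l)) ⊕ h(h(g(c, j, j)))))
Apply R2:  consuming g(l, j, c), j, j;  y := c, z := b ⊕ c ⊕ l ⊕ l
Every leftover argument binds to the variable; the entire application is replaced.
Giving:  h(h(g(c ⊕ c ⊕ g(b, c, b) ⊕ j ⊕ j ⊕ l ⊕ l, g(b ⊕ j ⊕ j ⊕ l, c ⊕ c, b ⊕ c ⊕ j ⊕ l), d(h(b), l ⊕ l, b ⊕ c ⊕ c ⊕ l ⊕ l)) ⊕ h(h(g(c, j, j)))))

Answer: h(h(g(c ⊕ c ⊕ g(b, c, b) ⊕ j ⊕ j ⊕ l ⊕ l, g(b ⊕ j ⊕ j ⊕ l, c ⊕ c, b ⊕ c ⊕ j ⊕ l), d(h(b), l ⊕ l, b ⊕ c ⊕ c ⊕ l ⊕ l)) ⊕ h(h(g(c, j, j)))))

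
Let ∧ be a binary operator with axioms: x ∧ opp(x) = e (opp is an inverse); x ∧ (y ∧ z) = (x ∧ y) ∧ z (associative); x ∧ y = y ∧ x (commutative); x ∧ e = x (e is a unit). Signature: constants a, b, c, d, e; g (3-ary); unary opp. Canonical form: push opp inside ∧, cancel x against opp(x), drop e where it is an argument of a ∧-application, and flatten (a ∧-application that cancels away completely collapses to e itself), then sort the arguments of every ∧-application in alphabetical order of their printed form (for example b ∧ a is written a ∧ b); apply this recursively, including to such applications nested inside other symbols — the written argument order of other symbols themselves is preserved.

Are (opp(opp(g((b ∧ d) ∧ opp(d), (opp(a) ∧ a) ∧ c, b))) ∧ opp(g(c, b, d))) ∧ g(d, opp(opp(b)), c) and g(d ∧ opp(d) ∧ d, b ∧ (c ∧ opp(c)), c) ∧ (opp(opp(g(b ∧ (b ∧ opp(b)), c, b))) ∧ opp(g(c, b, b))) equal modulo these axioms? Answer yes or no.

Answer: no — g(b, c, b) ∧ g(d, b, c) ∧ opp(g(c, b, d)) vs g(b, c, b) ∧ g(d, b, c) ∧ opp(g(c, b, b))

Derivation:
Left:  (opp(opp(g((b ∧ d) ∧ opp(d), (opp(a) ∧ a) ∧ c, b))) ∧ opp(g(c, b, d))) ∧ g(d, opp(opp(b)), c)
  Push opp inside:  distribute opp over ∧ and collapse double opp
  Combine occurrences:  g(b, c, b) ∧ opp(g(c, b, d)) ∧ g(d, b, c)
  Sort arguments:  g(b, c, b) ∧ g(d, b, c) ∧ opp(g(c, b, d))
Right:  g(d ∧ opp(d) ∧ d, b ∧ (c ∧ opp(c)), c) ∧ (opp(opp(g(b ∧ (b ∧ opp(b)), c, b))) ∧ opp(g(c, b, b)))
  Push opp inside:  distribute opp over ∧ and collapse double opp
  Collect terms:  g(d, b, c) ∧ g(b, c, b) ∧ opp(g(c, b, b))
  Order the arguments:  g(b, c, b) ∧ g(d, b, c) ∧ opp(g(c, b, b))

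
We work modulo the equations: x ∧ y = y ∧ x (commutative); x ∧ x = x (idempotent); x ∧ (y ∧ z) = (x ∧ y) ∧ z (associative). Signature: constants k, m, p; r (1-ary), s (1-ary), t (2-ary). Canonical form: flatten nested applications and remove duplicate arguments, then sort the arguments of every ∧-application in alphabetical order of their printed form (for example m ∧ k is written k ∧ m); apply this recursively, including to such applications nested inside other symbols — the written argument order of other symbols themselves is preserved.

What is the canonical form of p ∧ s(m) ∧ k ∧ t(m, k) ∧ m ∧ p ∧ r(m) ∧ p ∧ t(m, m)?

Deduplicate:  drop duplicate p, p
Sort:  k ∧ m ∧ p ∧ r(m) ∧ s(m) ∧ t(m, k) ∧ t(m, m)

Answer: k ∧ m ∧ p ∧ r(m) ∧ s(m) ∧ t(m, k) ∧ t(m, m)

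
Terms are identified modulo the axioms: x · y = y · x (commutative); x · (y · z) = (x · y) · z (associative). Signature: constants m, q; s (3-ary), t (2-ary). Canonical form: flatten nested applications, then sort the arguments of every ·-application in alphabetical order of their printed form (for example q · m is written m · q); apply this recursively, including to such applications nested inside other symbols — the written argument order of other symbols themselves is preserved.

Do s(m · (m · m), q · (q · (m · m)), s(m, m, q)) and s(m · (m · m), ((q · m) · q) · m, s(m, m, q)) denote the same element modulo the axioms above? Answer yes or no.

Answer: yes — both canonical forms are s(m · m · m, m · m · q · q, s(m, m, q))

Derivation:
Left:  s(m · (m · m), q · (q · (m · m)), s(m, m, q))
  Focus inside:  q · (q · (m · m))
  Flatten:  q · q · m · m
  Order the arguments:  m · m · q · q
  Put back:  s(m · m · m, m · m · q · q, s(m, m, q))
Right:  s(m · (m · m), ((q · m) · q) · m, s(m, m, q))
  Focus inside:  ((q · m) · q) · m
  Flatten:  q · m · q · m
  Sort arguments:  m · m · q · q
  Rebuild:  s(m · m · m, m · m · q · q, s(m, m, q))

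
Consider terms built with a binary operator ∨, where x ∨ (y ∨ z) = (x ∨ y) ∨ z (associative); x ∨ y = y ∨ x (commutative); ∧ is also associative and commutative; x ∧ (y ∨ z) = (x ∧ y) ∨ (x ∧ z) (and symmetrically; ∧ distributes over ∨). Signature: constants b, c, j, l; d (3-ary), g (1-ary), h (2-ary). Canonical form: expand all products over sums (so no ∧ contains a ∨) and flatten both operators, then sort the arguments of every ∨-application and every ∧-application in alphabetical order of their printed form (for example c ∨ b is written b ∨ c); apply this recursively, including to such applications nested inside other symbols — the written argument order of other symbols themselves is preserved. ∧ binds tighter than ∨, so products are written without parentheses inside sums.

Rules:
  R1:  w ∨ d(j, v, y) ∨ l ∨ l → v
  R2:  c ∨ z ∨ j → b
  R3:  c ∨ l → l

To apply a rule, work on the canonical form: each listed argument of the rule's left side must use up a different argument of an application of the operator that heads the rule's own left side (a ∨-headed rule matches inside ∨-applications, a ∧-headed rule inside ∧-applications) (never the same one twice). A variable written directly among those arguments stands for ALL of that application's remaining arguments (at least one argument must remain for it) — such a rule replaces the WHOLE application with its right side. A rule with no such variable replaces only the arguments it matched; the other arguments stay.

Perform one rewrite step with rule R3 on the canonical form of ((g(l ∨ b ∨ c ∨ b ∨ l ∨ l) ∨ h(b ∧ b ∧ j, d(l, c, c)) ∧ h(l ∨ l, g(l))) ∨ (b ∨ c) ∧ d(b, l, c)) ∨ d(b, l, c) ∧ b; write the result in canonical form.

Answer: b ∧ d(b, l, c) ∨ b ∧ d(b, l, c) ∨ c ∧ d(b, l, c) ∨ g(b ∨ b ∨ l ∨ l ∨ l) ∨ h(b ∧ b ∧ j, d(l, c, c)) ∧ h(l ∨ l, g(l))

Derivation:
Canonical form:  b ∧ d(b, l, c) ∨ b ∧ d(b, l, c) ∨ c ∧ d(b, l, c) ∨ g(b ∨ b ∨ c ∨ l ∨ l ∨ l) ∨ h(b ∧ b ∧ j, d(l, c, c)) ∧ h(l ∨ l, g(l))
Match R3:  consume c, l
Giving:  b ∧ d(b, l, c) ∨ b ∧ d(b, l, c) ∨ c ∧ d(b, l, c) ∨ g(b ∨ b ∨ l ∨ l ∨ l) ∨ h(b ∧ b ∧ j, d(l, c, c)) ∧ h(l ∨ l, g(l))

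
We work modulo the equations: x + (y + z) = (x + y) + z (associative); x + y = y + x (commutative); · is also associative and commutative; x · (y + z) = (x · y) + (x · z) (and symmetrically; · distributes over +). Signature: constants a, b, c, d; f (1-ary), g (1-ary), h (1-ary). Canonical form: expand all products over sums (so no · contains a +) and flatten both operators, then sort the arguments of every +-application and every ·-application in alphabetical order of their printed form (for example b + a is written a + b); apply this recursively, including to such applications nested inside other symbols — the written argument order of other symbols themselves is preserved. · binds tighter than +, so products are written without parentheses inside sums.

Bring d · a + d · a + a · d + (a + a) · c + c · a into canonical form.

Answer: a · c + a · c + a · c + a · d + a · d + a · d

Derivation:
Distribute:  a · d + a · d + a · d + a · c + a · c + a · c
Order the arguments:  a · c + a · c + a · c + a · d + a · d + a · d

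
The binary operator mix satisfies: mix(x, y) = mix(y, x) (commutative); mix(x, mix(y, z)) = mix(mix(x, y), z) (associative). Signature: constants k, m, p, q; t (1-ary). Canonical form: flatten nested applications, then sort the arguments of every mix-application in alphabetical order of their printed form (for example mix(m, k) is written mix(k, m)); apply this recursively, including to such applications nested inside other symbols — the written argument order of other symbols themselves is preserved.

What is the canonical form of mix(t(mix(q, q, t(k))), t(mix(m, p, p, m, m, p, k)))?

Answer: mix(t(mix(k, m, m, m, p, p, p)), t(mix(q, q, t(k))))

Derivation:
Inside:  t(mix(m, p, p, m, m, p, k))  →  t(mix(k, m, m, m, p, p, p))
Order the arguments:  mix(t(mix(k, m, m, m, p, p, p)), t(mix(q, q, t(k))))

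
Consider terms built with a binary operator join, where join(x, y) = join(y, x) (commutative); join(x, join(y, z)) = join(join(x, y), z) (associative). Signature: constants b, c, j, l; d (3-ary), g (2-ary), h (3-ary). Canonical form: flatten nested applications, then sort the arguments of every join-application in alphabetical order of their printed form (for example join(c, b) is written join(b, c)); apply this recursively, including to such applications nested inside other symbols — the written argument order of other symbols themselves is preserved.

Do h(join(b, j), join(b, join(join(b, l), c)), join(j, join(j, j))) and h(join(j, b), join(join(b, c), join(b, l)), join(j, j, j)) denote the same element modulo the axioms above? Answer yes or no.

Left:  h(join(b, j), join(b, join(join(b, l), c)), join(j, join(j, j)))
  Focus inside:  join(b, join(join(b, l), c))
  Merge nested applications:  join(b, b, l, c)
  Order the arguments:  join(b, b, c, l)
  Reassemble:  h(join(b, j), join(b, b, c, l), join(j, j, j))
Right:  h(join(j, b), join(join(b, c), join(b, l)), join(j, j, j))
  Focus inside:  join(join(b, c), join(b, l))
  Flatten:  join(b, c, b, l)
  Sort:  join(b, b, c, l)
  Reassemble:  h(join(b, j), join(b, b, c, l), join(j, j, j))

Answer: yes — both canonical forms are h(join(b, j), join(b, b, c, l), join(j, j, j))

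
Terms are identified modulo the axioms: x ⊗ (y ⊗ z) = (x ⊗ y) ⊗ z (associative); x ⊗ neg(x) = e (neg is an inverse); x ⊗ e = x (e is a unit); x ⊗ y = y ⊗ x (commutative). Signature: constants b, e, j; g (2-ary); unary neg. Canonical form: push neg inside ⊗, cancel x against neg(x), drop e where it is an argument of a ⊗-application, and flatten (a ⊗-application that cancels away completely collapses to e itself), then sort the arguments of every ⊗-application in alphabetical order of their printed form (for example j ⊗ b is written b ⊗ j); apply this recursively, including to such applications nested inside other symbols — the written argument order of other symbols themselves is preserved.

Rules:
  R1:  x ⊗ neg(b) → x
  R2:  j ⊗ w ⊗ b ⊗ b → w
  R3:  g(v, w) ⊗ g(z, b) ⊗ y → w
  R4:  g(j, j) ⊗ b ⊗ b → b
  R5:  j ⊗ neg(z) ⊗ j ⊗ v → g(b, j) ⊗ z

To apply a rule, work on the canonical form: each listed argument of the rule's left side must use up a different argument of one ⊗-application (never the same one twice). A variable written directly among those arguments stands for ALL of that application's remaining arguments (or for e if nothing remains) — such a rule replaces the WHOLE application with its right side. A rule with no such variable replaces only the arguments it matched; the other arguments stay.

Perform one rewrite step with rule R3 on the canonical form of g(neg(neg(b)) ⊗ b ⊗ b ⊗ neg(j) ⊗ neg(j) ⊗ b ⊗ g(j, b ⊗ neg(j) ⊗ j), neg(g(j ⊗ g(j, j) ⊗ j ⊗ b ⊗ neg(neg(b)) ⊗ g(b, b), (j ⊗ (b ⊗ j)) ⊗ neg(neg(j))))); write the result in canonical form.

Canonical form:  g(b ⊗ b ⊗ b ⊗ b ⊗ g(j, b) ⊗ neg(j) ⊗ neg(j), neg(g(b ⊗ b ⊗ g(b, b) ⊗ g(j, j) ⊗ j ⊗ j, b ⊗ j ⊗ j ⊗ j)))
Apply R3:  consuming g(b, b), g(j, j);  v := j, w := j, y := b ⊗ b ⊗ j ⊗ j, z := b
Every leftover argument binds to the variable; the entire application is replaced.
Result:  g(b ⊗ b ⊗ b ⊗ b ⊗ g(j, b) ⊗ neg(j) ⊗ neg(j), neg(g(j, b ⊗ j ⊗ j ⊗ j)))

Answer: g(b ⊗ b ⊗ b ⊗ b ⊗ g(j, b) ⊗ neg(j) ⊗ neg(j), neg(g(j, b ⊗ j ⊗ j ⊗ j)))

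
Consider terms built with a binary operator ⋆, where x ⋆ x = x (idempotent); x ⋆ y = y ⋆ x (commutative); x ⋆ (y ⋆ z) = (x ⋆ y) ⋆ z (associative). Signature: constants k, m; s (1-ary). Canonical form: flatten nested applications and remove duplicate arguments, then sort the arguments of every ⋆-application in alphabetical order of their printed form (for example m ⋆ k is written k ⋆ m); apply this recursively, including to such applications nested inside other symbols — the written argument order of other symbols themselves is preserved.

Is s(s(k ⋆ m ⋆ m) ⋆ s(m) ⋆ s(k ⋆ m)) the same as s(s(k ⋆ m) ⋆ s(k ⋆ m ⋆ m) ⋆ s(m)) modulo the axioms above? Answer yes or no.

Answer: yes — both canonical forms are s(s(k ⋆ m) ⋆ s(m))

Derivation:
Left:  s(s(k ⋆ m ⋆ m) ⋆ s(m) ⋆ s(k ⋆ m))
  Focus inside:  s(k ⋆ m ⋆ m) ⋆ s(m) ⋆ s(k ⋆ m)
  Canonicalize subterm:  s(k ⋆ m ⋆ m)  →  s(k ⋆ m)
  Drop duplicates:  drop duplicate s(k ⋆ m)
  Sort arguments:  s(k ⋆ m) ⋆ s(m)
  Reassemble:  s(s(k ⋆ m) ⋆ s(m))
Right:  s(s(k ⋆ m) ⋆ s(k ⋆ m ⋆ m) ⋆ s(m))
  Work inside:  s(k ⋆ m) ⋆ s(k ⋆ m ⋆ m) ⋆ s(m)
  Canonicalize subterm:  s(k ⋆ m ⋆ m)  →  s(k ⋆ m)
  Deduplicate:  drop duplicate s(k ⋆ m)
  Sort:  s(k ⋆ m) ⋆ s(m)
  Rebuild:  s(s(k ⋆ m) ⋆ s(m))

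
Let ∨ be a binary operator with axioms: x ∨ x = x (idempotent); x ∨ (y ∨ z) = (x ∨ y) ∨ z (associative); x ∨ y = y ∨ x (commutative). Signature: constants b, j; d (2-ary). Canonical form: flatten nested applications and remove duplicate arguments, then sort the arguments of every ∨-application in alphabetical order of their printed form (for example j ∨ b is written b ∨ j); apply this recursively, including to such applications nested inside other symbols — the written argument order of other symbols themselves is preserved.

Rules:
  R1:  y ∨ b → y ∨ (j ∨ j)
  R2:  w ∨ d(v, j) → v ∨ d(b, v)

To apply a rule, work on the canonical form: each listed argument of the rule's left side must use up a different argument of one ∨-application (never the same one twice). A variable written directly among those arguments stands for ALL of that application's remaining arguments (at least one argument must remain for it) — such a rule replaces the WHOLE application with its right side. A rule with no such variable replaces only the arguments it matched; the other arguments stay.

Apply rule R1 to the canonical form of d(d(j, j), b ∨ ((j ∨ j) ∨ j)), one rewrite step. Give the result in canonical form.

Canonical form:  d(d(j, j), b ∨ j)
R1 matches:  uses b;  y := j
The extension variable absorbs all remaining arguments, so the whole application is rewritten.
Result:  d(d(j, j), j)

Answer: d(d(j, j), j)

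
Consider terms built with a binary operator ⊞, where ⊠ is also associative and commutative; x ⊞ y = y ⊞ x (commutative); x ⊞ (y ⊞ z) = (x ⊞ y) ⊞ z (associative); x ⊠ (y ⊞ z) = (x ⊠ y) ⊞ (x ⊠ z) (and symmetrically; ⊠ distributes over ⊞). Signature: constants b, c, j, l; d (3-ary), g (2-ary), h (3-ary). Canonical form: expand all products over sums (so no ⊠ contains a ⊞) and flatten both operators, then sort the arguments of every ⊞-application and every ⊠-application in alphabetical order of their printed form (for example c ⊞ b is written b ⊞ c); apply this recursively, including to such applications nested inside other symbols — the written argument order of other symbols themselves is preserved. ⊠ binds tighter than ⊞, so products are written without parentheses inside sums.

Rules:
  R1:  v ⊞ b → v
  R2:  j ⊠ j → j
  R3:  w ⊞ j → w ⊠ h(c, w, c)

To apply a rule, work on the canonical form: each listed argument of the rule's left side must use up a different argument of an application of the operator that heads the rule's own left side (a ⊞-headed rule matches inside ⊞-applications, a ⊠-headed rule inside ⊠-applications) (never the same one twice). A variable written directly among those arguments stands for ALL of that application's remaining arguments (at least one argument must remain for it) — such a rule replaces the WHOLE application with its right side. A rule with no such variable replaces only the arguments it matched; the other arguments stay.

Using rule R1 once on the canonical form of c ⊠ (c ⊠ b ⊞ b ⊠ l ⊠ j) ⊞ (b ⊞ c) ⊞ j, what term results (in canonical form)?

Canonical form:  b ⊞ b ⊠ c ⊠ c ⊞ b ⊠ c ⊠ j ⊠ l ⊞ c ⊞ j
R1 matches:  uses b;  v := b ⊠ c ⊠ c ⊞ b ⊠ c ⊠ j ⊠ l ⊞ c ⊞ j
Every leftover argument binds to the variable; the entire application is replaced.
New term:  b ⊠ c ⊠ c ⊞ b ⊠ c ⊠ j ⊠ l ⊞ c ⊞ j

Answer: b ⊠ c ⊠ c ⊞ b ⊠ c ⊠ j ⊠ l ⊞ c ⊞ j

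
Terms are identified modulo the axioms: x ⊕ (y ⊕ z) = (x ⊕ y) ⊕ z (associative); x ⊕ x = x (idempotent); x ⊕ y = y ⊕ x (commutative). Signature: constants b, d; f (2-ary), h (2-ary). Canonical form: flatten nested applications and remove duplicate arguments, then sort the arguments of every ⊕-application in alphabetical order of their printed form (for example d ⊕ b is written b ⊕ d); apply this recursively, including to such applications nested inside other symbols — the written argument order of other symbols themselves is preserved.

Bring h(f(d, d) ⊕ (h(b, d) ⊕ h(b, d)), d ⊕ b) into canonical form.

Focus inside:  f(d, d) ⊕ (h(b, d) ⊕ h(b, d))
Merge nested applications:  f(d, d) ⊕ h(b, d) ⊕ h(b, d)
Drop duplicates:  drop duplicate h(b, d)
Order the arguments:  f(d, d) ⊕ h(b, d)
Rebuild:  h(f(d, d) ⊕ h(b, d), b ⊕ d)

Answer: h(f(d, d) ⊕ h(b, d), b ⊕ d)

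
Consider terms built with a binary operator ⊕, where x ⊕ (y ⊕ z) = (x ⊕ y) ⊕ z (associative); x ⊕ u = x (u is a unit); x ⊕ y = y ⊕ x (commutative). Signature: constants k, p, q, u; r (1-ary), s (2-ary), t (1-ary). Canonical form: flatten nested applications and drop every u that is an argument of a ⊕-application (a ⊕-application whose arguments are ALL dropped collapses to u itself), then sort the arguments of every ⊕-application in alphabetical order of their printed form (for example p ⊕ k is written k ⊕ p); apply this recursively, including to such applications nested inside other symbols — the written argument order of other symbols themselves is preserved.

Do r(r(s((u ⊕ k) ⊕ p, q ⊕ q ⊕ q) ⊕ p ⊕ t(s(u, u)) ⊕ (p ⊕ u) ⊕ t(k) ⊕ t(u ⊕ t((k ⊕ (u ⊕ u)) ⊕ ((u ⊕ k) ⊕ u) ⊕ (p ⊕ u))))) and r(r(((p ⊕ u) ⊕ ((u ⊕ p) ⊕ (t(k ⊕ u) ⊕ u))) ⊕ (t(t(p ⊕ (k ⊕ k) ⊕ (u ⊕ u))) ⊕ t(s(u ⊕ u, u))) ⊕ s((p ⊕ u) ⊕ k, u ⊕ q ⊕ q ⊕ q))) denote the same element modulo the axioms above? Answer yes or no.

Answer: yes — both canonical forms are r(r(p ⊕ p ⊕ s(k ⊕ p, q ⊕ q ⊕ q) ⊕ t(k) ⊕ t(s(u, u)) ⊕ t(t(k ⊕ k ⊕ p))))

Derivation:
Left:  r(r(s((u ⊕ k) ⊕ p, q ⊕ q ⊕ q) ⊕ p ⊕ t(s(u, u)) ⊕ (p ⊕ u) ⊕ t(k) ⊕ t(u ⊕ t((k ⊕ (u ⊕ u)) ⊕ ((u ⊕ k) ⊕ u) ⊕ (p ⊕ u)))))
  Focus inside:  s((u ⊕ k) ⊕ p, q ⊕ q ⊕ q) ⊕ p ⊕ t(s(u, u)) ⊕ (p ⊕ u) ⊕ t(k) ⊕ t(u ⊕ t((k ⊕ (u ⊕ u)) ⊕ ((u ⊕ k) ⊕ u) ⊕ (p ⊕ u)))
  Flatten:  s((u ⊕ k) ⊕ p, q ⊕ q ⊕ q) ⊕ p ⊕ t(s(u, u)) ⊕ p ⊕ u ⊕ t(k) ⊕ t(u ⊕ t((k ⊕ (u ⊕ u)) ⊕ ((u ⊕ k) ⊕ u) ⊕ (p ⊕ u)))
  Simplify inside:  s((u ⊕ k) ⊕ p, q ⊕ q ⊕ q)  →  s(k ⊕ p, q ⊕ q ⊕ q)
  Simplify inside:  t(u ⊕ t((k ⊕ (u ⊕ u)) ⊕ ((u ⊕ k) ⊕ u) ⊕ (p ⊕ u)))  →  t(t(k ⊕ k ⊕ p))
  Unit:  drop u
  Sort arguments:  p ⊕ p ⊕ s(k ⊕ p, q ⊕ q ⊕ q) ⊕ t(k) ⊕ t(s(u, u)) ⊕ t(t(k ⊕ k ⊕ p))
  Rebuild:  r(r(p ⊕ p ⊕ s(k ⊕ p, q ⊕ q ⊕ q) ⊕ t(k) ⊕ t(s(u, u)) ⊕ t(t(k ⊕ k ⊕ p))))
Right:  r(r(((p ⊕ u) ⊕ ((u ⊕ p) ⊕ (t(k ⊕ u) ⊕ u))) ⊕ (t(t(p ⊕ (k ⊕ k) ⊕ (u ⊕ u))) ⊕ t(s(u ⊕ u, u))) ⊕ s((p ⊕ u) ⊕ k, u ⊕ q ⊕ q ⊕ q)))
  Descend into:  ((p ⊕ u) ⊕ ((u ⊕ p) ⊕ (t(k ⊕ u) ⊕ u))) ⊕ (t(t(p ⊕ (k ⊕ k) ⊕ (u ⊕ u))) ⊕ t(s(u ⊕ u, u))) ⊕ s((p ⊕ u) ⊕ k, u ⊕ q ⊕ q ⊕ q)
  Flatten:  p ⊕ u ⊕ u ⊕ p ⊕ t(k ⊕ u) ⊕ u ⊕ t(t(p ⊕ (k ⊕ k) ⊕ (u ⊕ u))) ⊕ t(s(u ⊕ u, u)) ⊕ s((p ⊕ u) ⊕ k, u ⊕ q ⊕ q ⊕ q)
  Simplify inside:  t(k ⊕ u)  →  t(k)
  Canonicalize subterm:  t(t(p ⊕ (k ⊕ k) ⊕ (u ⊕ u)))  →  t(t(k ⊕ k ⊕ p))
  Inside:  t(s(u ⊕ u, u))  →  t(s(u, u))
  Drop the unit:  drop u (×3)
  Sort:  p ⊕ p ⊕ s(k ⊕ p, q ⊕ q ⊕ q) ⊕ t(k) ⊕ t(s(u, u)) ⊕ t(t(k ⊕ k ⊕ p))
  Rebuild:  r(r(p ⊕ p ⊕ s(k ⊕ p, q ⊕ q ⊕ q) ⊕ t(k) ⊕ t(s(u, u)) ⊕ t(t(k ⊕ k ⊕ p))))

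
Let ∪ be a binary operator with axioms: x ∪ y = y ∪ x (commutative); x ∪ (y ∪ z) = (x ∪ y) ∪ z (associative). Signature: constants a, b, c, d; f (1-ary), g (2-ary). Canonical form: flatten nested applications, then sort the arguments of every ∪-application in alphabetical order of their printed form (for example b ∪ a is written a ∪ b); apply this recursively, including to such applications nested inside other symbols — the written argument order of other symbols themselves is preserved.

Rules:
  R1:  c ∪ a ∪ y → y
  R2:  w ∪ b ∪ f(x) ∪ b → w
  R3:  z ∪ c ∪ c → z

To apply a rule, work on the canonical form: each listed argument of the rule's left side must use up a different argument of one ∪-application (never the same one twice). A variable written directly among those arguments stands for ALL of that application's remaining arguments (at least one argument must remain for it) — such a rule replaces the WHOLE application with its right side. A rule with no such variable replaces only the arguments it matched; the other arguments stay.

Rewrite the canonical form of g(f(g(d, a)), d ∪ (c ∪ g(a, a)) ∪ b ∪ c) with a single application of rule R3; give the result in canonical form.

Answer: g(f(g(d, a)), b ∪ d ∪ g(a, a))

Derivation:
Canonical form:  g(f(g(d, a)), b ∪ c ∪ c ∪ d ∪ g(a, a))
R3 matches:  uses c, c;  z := b ∪ d ∪ g(a, a)
The extension variable absorbs all remaining arguments, so the whole application is rewritten.
Result:  g(f(g(d, a)), b ∪ d ∪ g(a, a))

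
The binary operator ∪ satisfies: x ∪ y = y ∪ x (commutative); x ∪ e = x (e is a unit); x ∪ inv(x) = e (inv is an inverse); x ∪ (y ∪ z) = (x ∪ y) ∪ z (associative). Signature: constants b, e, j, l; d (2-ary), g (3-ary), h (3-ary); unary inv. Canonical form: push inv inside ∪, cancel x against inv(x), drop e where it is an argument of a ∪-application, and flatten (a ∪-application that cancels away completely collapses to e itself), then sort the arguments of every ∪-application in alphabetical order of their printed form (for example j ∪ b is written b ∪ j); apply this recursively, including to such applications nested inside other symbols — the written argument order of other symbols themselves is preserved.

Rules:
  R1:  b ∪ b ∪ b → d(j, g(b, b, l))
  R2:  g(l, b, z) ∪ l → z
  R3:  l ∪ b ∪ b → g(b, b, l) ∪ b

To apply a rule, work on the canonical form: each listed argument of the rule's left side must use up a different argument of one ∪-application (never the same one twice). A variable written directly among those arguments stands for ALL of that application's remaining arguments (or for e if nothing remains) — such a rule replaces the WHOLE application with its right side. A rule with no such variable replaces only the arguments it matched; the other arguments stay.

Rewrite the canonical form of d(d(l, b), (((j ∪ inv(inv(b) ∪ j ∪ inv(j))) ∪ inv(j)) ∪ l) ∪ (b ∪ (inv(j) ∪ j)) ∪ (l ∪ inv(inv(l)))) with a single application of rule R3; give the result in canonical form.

Canonical form:  d(d(l, b), b ∪ b ∪ l ∪ l ∪ l)
Match R3:  consume b, b, l
Giving:  d(d(l, b), b ∪ g(b, b, l) ∪ l ∪ l)

Answer: d(d(l, b), b ∪ g(b, b, l) ∪ l ∪ l)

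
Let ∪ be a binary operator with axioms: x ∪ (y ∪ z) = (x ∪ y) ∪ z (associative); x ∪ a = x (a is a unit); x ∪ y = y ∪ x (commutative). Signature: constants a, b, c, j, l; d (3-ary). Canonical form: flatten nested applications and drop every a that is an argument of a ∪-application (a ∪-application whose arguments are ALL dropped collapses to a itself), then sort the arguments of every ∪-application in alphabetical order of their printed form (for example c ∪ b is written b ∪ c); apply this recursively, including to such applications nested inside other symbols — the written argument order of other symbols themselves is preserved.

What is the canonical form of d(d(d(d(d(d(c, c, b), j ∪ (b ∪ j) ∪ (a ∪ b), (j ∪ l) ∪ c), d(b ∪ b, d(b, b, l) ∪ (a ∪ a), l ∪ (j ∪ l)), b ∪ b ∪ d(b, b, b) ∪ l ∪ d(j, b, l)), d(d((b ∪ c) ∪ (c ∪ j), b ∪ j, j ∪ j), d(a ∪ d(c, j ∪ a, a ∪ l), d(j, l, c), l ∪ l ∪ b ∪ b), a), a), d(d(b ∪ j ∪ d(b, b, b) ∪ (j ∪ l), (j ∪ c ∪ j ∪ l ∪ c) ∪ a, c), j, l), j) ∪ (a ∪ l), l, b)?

Work inside:  d(d(d(d(d(c, c, b), j ∪ (b ∪ j) ∪ (a ∪ b), (j ∪ l) ∪ c), d(b ∪ b, d(b, b, l) ∪ (a ∪ a), l ∪ (j ∪ l)), b ∪ b ∪ d(b, b, b) ∪ l ∪ d(j, b, l)), d(d((b ∪ c) ∪ (c ∪ j), b ∪ j, j ∪ j), d(a ∪ d(c, j ∪ a, a ∪ l), d(j, l, c), l ∪ l ∪ b ∪ b), a), a), d(d(b ∪ j ∪ d(b, b, b) ∪ (j ∪ l), (j ∪ c ∪ j ∪ l ∪ c) ∪ a, c), j, l), j) ∪ (a ∪ l)
Flatten:  d(d(d(d(d(c, c, b), j ∪ (b ∪ j) ∪ (a ∪ b), (j ∪ l) ∪ c), d(b ∪ b, d(b, b, l) ∪ (a ∪ a), l ∪ (j ∪ l)), b ∪ b ∪ d(b, b, b) ∪ l ∪ d(j, b, l)), d(d((b ∪ c) ∪ (c ∪ j), b ∪ j, j ∪ j), d(a ∪ d(c, j ∪ a, a ∪ l), d(j, l, c), l ∪ l ∪ b ∪ b), a), a), d(d(b ∪ j ∪ d(b, b, b) ∪ (j ∪ l), (j ∪ c ∪ j ∪ l ∪ c) ∪ a, c), j, l), j) ∪ a ∪ l
Canonicalize subterm:  d(d(d(d(d(c, c, b), j ∪ (b ∪ j) ∪ (a ∪ b), (j ∪ l) ∪ c), d(b ∪ b, d(b, b, l) ∪ (a ∪ a), l ∪ (j ∪ l)), b ∪ b ∪ d(b, b, b) ∪ l ∪ d(j, b, l)), d(d((b ∪ c) ∪ (c ∪ j), b ∪ j, j ∪ j), d(a ∪ d(c, j ∪ a, a ∪ l), d(j, l, c), l ∪ l ∪ b ∪ b), a), a), d(d(b ∪ j ∪ d(b, b, b) ∪ (j ∪ l), (j ∪ c ∪ j ∪ l ∪ c) ∪ a, c), j, l), j)  →  d(d(d(d(d(c, c, b), b ∪ b ∪ j ∪ j, c ∪ j ∪ l), d(b ∪ b, d(b, b, l), j ∪ l ∪ l), b ∪ b ∪ d(b, b, b) ∪ d(j, b, l) ∪ l), d(d(b ∪ c ∪ c ∪ j, b ∪ j, j ∪ j), d(d(c, j, l), d(j, l, c), b ∪ b ∪ l ∪ l), a), a), d(d(b ∪ d(b, b, b) ∪ j ∪ j ∪ l, c ∪ c ∪ j ∪ j ∪ l, c), j, l), j)
Unit:  drop a
Order the arguments:  d(d(d(d(d(c, c, b), b ∪ b ∪ j ∪ j, c ∪ j ∪ l), d(b ∪ b, d(b, b, l), j ∪ l ∪ l), b ∪ b ∪ d(b, b, b) ∪ d(j, b, l) ∪ l), d(d(b ∪ c ∪ c ∪ j, b ∪ j, j ∪ j), d(d(c, j, l), d(j, l, c), b ∪ b ∪ l ∪ l), a), a), d(d(b ∪ d(b, b, b) ∪ j ∪ j ∪ l, c ∪ c ∪ j ∪ j ∪ l, c), j, l), j) ∪ l
Reassemble:  d(d(d(d(d(d(c, c, b), b ∪ b ∪ j ∪ j, c ∪ j ∪ l), d(b ∪ b, d(b, b, l), j ∪ l ∪ l), b ∪ b ∪ d(b, b, b) ∪ d(j, b, l) ∪ l), d(d(b ∪ c ∪ c ∪ j, b ∪ j, j ∪ j), d(d(c, j, l), d(j, l, c), b ∪ b ∪ l ∪ l), a), a), d(d(b ∪ d(b, b, b) ∪ j ∪ j ∪ l, c ∪ c ∪ j ∪ j ∪ l, c), j, l), j) ∪ l, l, b)

Answer: d(d(d(d(d(d(c, c, b), b ∪ b ∪ j ∪ j, c ∪ j ∪ l), d(b ∪ b, d(b, b, l), j ∪ l ∪ l), b ∪ b ∪ d(b, b, b) ∪ d(j, b, l) ∪ l), d(d(b ∪ c ∪ c ∪ j, b ∪ j, j ∪ j), d(d(c, j, l), d(j, l, c), b ∪ b ∪ l ∪ l), a), a), d(d(b ∪ d(b, b, b) ∪ j ∪ j ∪ l, c ∪ c ∪ j ∪ j ∪ l, c), j, l), j) ∪ l, l, b)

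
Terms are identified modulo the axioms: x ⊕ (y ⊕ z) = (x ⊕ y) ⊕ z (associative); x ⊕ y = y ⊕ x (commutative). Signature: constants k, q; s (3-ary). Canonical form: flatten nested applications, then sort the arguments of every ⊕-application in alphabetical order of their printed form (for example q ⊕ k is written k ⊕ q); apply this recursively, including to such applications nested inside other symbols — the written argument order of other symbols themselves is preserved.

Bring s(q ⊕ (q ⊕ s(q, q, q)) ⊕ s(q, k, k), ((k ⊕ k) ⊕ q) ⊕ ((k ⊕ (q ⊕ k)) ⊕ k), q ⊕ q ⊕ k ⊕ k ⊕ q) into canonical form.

Work inside:  ((k ⊕ k) ⊕ q) ⊕ ((k ⊕ (q ⊕ k)) ⊕ k)
Un-nest:  k ⊕ k ⊕ q ⊕ k ⊕ q ⊕ k ⊕ k
Order the arguments:  k ⊕ k ⊕ k ⊕ k ⊕ k ⊕ q ⊕ q
Put back:  s(q ⊕ q ⊕ s(q, k, k) ⊕ s(q, q, q), k ⊕ k ⊕ k ⊕ k ⊕ k ⊕ q ⊕ q, k ⊕ k ⊕ q ⊕ q ⊕ q)

Answer: s(q ⊕ q ⊕ s(q, k, k) ⊕ s(q, q, q), k ⊕ k ⊕ k ⊕ k ⊕ k ⊕ q ⊕ q, k ⊕ k ⊕ q ⊕ q ⊕ q)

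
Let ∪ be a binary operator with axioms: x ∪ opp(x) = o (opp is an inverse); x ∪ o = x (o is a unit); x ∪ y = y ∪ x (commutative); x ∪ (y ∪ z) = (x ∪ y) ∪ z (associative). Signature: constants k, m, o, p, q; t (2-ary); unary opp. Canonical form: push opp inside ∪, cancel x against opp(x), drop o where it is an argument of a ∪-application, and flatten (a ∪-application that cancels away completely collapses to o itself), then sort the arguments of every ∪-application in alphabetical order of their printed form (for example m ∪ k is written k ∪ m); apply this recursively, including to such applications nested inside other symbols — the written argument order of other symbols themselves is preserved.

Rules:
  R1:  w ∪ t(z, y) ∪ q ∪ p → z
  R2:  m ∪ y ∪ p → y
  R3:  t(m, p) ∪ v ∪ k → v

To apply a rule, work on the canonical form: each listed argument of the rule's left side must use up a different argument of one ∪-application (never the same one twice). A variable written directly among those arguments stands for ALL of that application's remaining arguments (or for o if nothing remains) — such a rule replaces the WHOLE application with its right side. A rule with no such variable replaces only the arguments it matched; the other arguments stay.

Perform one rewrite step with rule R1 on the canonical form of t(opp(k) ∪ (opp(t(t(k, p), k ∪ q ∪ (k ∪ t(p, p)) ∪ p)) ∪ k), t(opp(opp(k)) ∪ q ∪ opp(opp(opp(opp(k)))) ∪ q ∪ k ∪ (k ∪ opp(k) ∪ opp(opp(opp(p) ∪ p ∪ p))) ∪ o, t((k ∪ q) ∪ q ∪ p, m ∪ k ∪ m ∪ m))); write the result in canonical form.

Answer: t(opp(t(t(k, p), p)), t(k ∪ k ∪ k ∪ p ∪ q ∪ q, t(k ∪ p ∪ q ∪ q, k ∪ m ∪ m ∪ m)))

Derivation:
Canonical form:  t(opp(t(t(k, p), k ∪ k ∪ p ∪ q ∪ t(p, p))), t(k ∪ k ∪ k ∪ p ∪ q ∪ q, t(k ∪ p ∪ q ∪ q, k ∪ m ∪ m ∪ m)))
Match R1:  consume p, q, t(p, p);  w := k ∪ k, y := p, z := p
Every leftover argument binds to the variable; the entire application is replaced.
New term:  t(opp(t(t(k, p), p)), t(k ∪ k ∪ k ∪ p ∪ q ∪ q, t(k ∪ p ∪ q ∪ q, k ∪ m ∪ m ∪ m)))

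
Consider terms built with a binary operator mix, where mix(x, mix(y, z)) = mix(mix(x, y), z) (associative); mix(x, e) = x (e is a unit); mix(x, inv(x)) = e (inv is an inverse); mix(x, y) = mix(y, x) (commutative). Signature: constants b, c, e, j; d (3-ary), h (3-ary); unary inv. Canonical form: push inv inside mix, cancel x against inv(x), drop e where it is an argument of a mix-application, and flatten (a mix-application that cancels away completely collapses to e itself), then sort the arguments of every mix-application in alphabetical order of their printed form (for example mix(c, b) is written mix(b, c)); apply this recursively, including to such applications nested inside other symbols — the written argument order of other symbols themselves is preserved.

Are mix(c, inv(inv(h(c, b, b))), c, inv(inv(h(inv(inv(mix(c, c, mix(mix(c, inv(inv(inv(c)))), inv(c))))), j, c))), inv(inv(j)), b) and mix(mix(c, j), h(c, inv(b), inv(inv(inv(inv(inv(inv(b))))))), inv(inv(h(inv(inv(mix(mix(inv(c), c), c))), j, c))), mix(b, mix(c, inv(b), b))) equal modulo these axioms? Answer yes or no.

Left:  mix(c, inv(inv(h(c, b, b))), c, inv(inv(h(inv(inv(mix(c, c, mix(mix(c, inv(inv(inv(c)))), inv(c))))), j, c))), inv(inv(j)), b)
  Push inv inside:  distribute inv over mix and collapse double inv
  Collect:  mix(c, c, h(c, b, b), h(c, j, c), j, b)
  Sort:  mix(b, c, c, h(c, b, b), h(c, j, c), j)
Right:  mix(mix(c, j), h(c, inv(b), inv(inv(inv(inv(inv(inv(b))))))), inv(inv(h(inv(inv(mix(mix(inv(c), c), c))), j, c))), mix(b, mix(c, inv(b), b)))
  Push inv inside:  distribute inv over mix and collapse double inv
  Collect:  mix(c, c, j, h(c, inv(b), b), h(c, j, c), b)
  Sort:  mix(b, c, c, h(c, inv(b), b), h(c, j, c), j)

Answer: no — mix(b, c, c, h(c, b, b), h(c, j, c), j) vs mix(b, c, c, h(c, inv(b), b), h(c, j, c), j)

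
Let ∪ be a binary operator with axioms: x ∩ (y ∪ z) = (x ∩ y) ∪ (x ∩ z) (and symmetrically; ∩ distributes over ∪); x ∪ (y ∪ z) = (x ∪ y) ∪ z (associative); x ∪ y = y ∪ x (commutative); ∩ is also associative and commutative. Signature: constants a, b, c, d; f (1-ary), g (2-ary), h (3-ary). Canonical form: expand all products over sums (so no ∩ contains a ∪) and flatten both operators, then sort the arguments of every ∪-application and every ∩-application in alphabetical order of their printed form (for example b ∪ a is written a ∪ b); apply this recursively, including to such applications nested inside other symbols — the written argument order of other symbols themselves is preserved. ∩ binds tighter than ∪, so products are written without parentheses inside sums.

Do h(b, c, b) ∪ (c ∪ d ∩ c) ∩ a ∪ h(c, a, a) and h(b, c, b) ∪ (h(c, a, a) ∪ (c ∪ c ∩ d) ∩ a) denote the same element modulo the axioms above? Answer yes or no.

Answer: yes — both canonical forms are a ∩ c ∪ a ∩ c ∩ d ∪ h(b, c, b) ∪ h(c, a, a)

Derivation:
Left:  h(b, c, b) ∪ (c ∪ d ∩ c) ∩ a ∪ h(c, a, a)
  Distribute:  h(b, c, b) ∪ a ∩ c ∪ a ∩ c ∩ d ∪ h(c, a, a)
  Sort:  a ∩ c ∪ a ∩ c ∩ d ∪ h(b, c, b) ∪ h(c, a, a)
Right:  h(b, c, b) ∪ (h(c, a, a) ∪ (c ∪ c ∩ d) ∩ a)
  Distribute:  h(b, c, b) ∪ h(c, a, a) ∪ a ∩ c ∪ a ∩ c ∩ d
  Sort arguments:  a ∩ c ∪ a ∩ c ∩ d ∪ h(b, c, b) ∪ h(c, a, a)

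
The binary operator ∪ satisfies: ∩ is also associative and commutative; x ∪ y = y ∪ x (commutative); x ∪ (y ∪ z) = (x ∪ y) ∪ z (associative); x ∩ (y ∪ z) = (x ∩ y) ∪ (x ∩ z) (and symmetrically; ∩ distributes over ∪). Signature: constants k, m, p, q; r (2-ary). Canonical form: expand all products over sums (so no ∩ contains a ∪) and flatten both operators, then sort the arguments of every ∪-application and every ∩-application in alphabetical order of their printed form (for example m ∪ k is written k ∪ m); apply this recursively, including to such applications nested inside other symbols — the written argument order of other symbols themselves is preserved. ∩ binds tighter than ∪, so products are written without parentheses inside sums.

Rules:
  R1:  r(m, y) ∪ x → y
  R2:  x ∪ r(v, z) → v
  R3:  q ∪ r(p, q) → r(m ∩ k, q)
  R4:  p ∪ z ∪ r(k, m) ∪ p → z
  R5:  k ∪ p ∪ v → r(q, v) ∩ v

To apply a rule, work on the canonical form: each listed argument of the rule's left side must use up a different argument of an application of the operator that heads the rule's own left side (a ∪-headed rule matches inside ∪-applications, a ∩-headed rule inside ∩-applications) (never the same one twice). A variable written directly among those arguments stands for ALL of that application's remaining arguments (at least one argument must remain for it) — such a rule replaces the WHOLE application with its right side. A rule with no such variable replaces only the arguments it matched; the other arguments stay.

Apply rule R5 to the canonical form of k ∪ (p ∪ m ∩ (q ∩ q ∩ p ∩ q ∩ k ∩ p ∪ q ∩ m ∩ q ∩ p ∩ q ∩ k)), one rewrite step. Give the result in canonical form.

Canonical form:  k ∪ k ∩ m ∩ m ∩ p ∩ q ∩ q ∩ q ∪ k ∩ m ∩ p ∩ p ∩ q ∩ q ∩ q ∪ p
R5 matches:  uses k, p;  v := k ∩ m ∩ m ∩ p ∩ q ∩ q ∩ q ∪ k ∩ m ∩ p ∩ p ∩ q ∩ q ∩ q
Every leftover argument binds to the variable; the entire application is replaced.
New term:  k ∩ m ∩ m ∩ p ∩ q ∩ q ∩ q ∩ r(q, k ∩ m ∩ m ∩ p ∩ q ∩ q ∩ q ∪ k ∩ m ∩ p ∩ p ∩ q ∩ q ∩ q) ∪ k ∩ m ∩ p ∩ p ∩ q ∩ q ∩ q ∩ r(q, k ∩ m ∩ m ∩ p ∩ q ∩ q ∩ q ∪ k ∩ m ∩ p ∩ p ∩ q ∩ q ∩ q)

Answer: k ∩ m ∩ m ∩ p ∩ q ∩ q ∩ q ∩ r(q, k ∩ m ∩ m ∩ p ∩ q ∩ q ∩ q ∪ k ∩ m ∩ p ∩ p ∩ q ∩ q ∩ q) ∪ k ∩ m ∩ p ∩ p ∩ q ∩ q ∩ q ∩ r(q, k ∩ m ∩ m ∩ p ∩ q ∩ q ∩ q ∪ k ∩ m ∩ p ∩ p ∩ q ∩ q ∩ q)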